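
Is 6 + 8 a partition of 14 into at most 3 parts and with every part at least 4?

The parts sum to 14, and the condition 'there are at most 3 summands' holds; the condition 'every summand is at least 4' holds.

Yes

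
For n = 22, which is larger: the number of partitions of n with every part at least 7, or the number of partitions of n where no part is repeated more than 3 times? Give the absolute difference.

Partitions of 22 with every part at least 7: 7.
Partitions of 22 where no part is repeated more than 3 times: 484.
|7 − 484| = 477.

477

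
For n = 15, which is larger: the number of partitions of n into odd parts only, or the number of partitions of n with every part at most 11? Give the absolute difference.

Partitions of 15 into odd parts only: 27.
Partitions of 15 with every part at most 11: 169.
|27 − 169| = 142.

142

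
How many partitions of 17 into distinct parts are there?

A partial list (first 12 by largest part):
17
16, 1
15, 2
14, 3
14, 2, 1
13, 4
13, 3, 1
12, 5
12, 4, 1
12, 3, 2
11, 6
11, 5, 1
…and 26 more, for 38 total.

38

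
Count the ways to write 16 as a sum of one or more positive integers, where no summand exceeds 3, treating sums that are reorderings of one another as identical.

30

There are too many to list fully; the first 12 (by largest part) are:
1,3,3,3,3,3
2,2,3,3,3,3
1,1,2,3,3,3,3
1,1,1,1,3,3,3,3
1,2,2,2,3,3,3
1,1,1,2,2,3,3,3
1,1,1,1,1,2,3,3,3
1,1,1,1,1,1,1,3,3,3
2,2,2,2,2,3,3
1,1,2,2,2,2,3,3
1,1,1,1,2,2,2,3,3
1,1,1,1,1,1,2,2,3,3
…and 18 more, for 30 total.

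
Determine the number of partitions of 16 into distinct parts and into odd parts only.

5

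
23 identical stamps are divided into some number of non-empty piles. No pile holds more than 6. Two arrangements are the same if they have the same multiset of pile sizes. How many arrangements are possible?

454

A full systematic count gives 454.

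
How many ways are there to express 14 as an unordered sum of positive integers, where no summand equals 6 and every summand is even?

The partitions of 14 that satisfy the conditions:
14
12 + 2
10 + 4
10 + 2 + 2
8 + 4 + 2
8 + 2 + 2 + 2
4 + 4 + 4 + 2
4 + 4 + 2 + 2 + 2
4 + 2 + 2 + 2 + 2 + 2
2 + 2 + 2 + 2 + 2 + 2 + 2
Counting gives 10.

10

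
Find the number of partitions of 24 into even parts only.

Enumerating by decreasing first part gives 77 partitions in all.

77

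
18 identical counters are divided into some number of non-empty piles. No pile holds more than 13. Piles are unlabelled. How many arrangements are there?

373

There are 373 such partitions.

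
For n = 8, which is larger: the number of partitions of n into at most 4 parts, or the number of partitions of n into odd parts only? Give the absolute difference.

Partitions of 8 into at most 4 parts: 15.
Partitions of 8 into odd parts only: 6.
|15 − 6| = 9.

9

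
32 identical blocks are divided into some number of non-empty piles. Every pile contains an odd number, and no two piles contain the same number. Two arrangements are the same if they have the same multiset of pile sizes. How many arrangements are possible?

23

Listing the qualifying partitions of 32:
31, 1
29, 3
27, 5
25, 7
23, 9
23, 5, 3, 1
21, 11
21, 7, 3, 1
19, 13
19, 9, 3, 1
19, 7, 5, 1
17, 15
17, 11, 3, 1
17, 9, 5, 1
17, 7, 5, 3
15, 13, 3, 1
15, 11, 5, 1
15, 9, 7, 1
15, 9, 5, 3
13, 11, 7, 1
13, 11, 5, 3
13, 9, 7, 3
11, 9, 7, 5
That's 23 in total.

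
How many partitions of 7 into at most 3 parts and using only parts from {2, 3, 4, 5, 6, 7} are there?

4

They are:
7
5+2
4+3
3+2+2
That's 4 in total.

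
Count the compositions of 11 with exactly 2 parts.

10

Equivalently, choose which 1 of the 10 gaps become plus signs: C(10,1) = 10.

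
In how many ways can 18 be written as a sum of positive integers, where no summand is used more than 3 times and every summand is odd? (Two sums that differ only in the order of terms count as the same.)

21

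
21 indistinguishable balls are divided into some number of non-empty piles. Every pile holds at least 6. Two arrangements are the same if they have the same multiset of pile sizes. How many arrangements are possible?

9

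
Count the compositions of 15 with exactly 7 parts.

3003

Place 6 bars in the 14 internal gaps of a row of 15 dots: C(14,6) = 3003.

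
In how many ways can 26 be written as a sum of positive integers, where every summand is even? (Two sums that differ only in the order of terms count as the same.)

101

Counting exhaustively, 101 partitions satisfy the conditions.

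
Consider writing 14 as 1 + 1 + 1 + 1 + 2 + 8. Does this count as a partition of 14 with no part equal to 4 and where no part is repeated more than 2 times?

No

The parts sum to 14, and the condition 'no summand is used more than 2 times' is violated.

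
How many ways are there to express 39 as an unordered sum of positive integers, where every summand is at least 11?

17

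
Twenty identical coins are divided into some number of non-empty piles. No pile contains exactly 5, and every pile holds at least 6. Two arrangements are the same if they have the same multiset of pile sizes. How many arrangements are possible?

8

They are:
20
14 + 6
13 + 7
12 + 8
11 + 9
10 + 10
8 + 6 + 6
7 + 7 + 6
Counting gives 8.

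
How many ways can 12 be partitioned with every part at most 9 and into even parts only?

9

Enumerating:
8 + 4
8 + 2 + 2
6 + 6
6 + 4 + 2
6 + 2 + 2 + 2
4 + 4 + 4
4 + 4 + 2 + 2
4 + 2 + 2 + 2 + 2
2 + 2 + 2 + 2 + 2 + 2
Counting gives 9.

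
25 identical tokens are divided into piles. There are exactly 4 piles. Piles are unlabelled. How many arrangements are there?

120

Systematic enumeration (by largest part, then next-largest, …) yields 120.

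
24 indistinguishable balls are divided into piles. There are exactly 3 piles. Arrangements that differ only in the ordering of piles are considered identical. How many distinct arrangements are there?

There are too many to list fully; the first 12 (by largest part) are:
22+1+1
21+2+1
20+3+1
20+2+2
19+4+1
19+3+2
18+5+1
18+4+2
18+3+3
17+6+1
17+5+2
17+4+3
…and 36 more, for 48 total.

48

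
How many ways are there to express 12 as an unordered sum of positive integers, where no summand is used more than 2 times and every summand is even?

The partitions of 12 that satisfy the conditions:
12
10+2
8+4
8+2+2
6+6
6+4+2
4+4+2+2
Counting gives 7.

7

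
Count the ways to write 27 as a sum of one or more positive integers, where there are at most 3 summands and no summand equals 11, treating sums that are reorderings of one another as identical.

A partial list (first 12 by largest part):
27
26,1
25,2
25,1,1
24,3
24,2,1
23,4
23,3,1
23,2,2
22,5
22,4,1
22,3,2
…and 54 more, for 66 total.

66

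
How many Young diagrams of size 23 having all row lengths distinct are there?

104

Direct enumeration gives 104 partitions.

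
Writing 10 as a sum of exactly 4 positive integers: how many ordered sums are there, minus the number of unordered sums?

75

Compositions: C(9,3) = 84.
Partitions of 10 into exactly 4 parts: 9.
Difference: 84 − 9 = 75.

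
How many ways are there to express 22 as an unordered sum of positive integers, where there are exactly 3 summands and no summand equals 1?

There are too many to list fully; the first 12 (by largest part) are:
18+2+2
17+3+2
16+4+2
16+3+3
15+5+2
15+4+3
14+6+2
14+5+3
14+4+4
13+7+2
13+6+3
13+5+4
…and 18 more, for 30 total.

30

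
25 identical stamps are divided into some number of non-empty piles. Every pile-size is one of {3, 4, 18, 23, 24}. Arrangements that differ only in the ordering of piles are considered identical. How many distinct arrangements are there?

Enumerating:
3+4+18
3+3+3+4+4+4+4
3+3+3+3+3+3+3+4
Counting gives 3.

3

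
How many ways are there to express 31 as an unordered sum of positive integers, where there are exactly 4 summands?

A full systematic count gives 225.

225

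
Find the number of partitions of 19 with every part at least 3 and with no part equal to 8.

There are too many to list fully; the first 12 (by largest part) are:
19
3+16
4+15
5+14
6+13
3+3+13
7+12
3+4+12
3+5+11
4+4+11
9+10
3+6+10
…and 21 more, for 33 total.

33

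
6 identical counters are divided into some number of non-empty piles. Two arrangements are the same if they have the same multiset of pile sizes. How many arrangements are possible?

They are:
6
5+1
4+2
4+1+1
3+3
3+2+1
3+1+1+1
2+2+2
2+2+1+1
2+1+1+1+1
1+1+1+1+1+1

11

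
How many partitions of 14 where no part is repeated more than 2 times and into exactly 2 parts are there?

7

Enumerating:
13,1
12,2
11,3
10,4
9,5
8,6
7,7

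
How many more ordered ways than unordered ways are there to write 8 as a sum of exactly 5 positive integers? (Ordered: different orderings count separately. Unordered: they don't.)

Compositions: C(7,4) = 35.
Partitions of 8 into exactly 5 parts: 3.
Difference: 35 − 3 = 32.

32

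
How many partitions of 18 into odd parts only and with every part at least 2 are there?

8

They are:
15+3
13+5
11+7
9+9
9+3+3+3
7+5+3+3
5+5+5+3
3+3+3+3+3+3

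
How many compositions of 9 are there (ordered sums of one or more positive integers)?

256

Each of the 8 gaps between 9 units is either a break or not: 2^8 = 256.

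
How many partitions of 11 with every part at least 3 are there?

The partitions of 11 that satisfy the conditions:
11
8, 3
7, 4
6, 5
5, 3, 3
4, 4, 3

6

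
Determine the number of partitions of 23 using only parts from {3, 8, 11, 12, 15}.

They are:
15+8
12+11
12+8+3
11+3+3+3+3
8+3+3+3+3+3
Counting gives 5.

5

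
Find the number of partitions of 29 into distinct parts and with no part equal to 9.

Counting exhaustively, 203 partitions satisfy the conditions.

203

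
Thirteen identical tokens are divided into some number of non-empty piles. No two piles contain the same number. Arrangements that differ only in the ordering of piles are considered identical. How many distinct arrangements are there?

They are:
13
12+1
11+2
10+3
10+2+1
9+4
9+3+1
8+5
8+4+1
8+3+2
7+6
7+5+1
7+4+2
7+3+2+1
6+5+2
6+4+3
6+4+2+1
5+4+3+1
Counting gives 18.

18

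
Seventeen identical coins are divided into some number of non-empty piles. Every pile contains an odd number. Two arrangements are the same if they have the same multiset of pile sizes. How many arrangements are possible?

A partial list (first 12 by largest part):
17
15 + 1 + 1
13 + 3 + 1
13 + 1 + 1 + 1 + 1
11 + 5 + 1
11 + 3 + 3
11 + 3 + 1 + 1 + 1
11 + 1 + 1 + 1 + 1 + 1 + 1
9 + 7 + 1
9 + 5 + 3
9 + 5 + 1 + 1 + 1
9 + 3 + 3 + 1 + 1
…and 26 more, for 38 total.

38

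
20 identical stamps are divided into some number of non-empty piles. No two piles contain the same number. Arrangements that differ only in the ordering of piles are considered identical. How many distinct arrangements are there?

64

A partial list (first 12 by largest part):
20
19,1
18,2
17,3
17,2,1
16,4
16,3,1
15,5
15,4,1
15,3,2
14,6
14,5,1
…and 52 more, for 64 total.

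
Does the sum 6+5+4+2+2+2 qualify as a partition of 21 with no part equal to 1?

The parts sum to 21, and the condition 'no summand equals 1' holds.

Yes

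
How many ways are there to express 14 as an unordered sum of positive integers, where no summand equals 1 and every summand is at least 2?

A partial list (first 12 by largest part):
14
12+2
11+3
10+4
10+2+2
9+5
9+3+2
8+6
8+4+2
8+3+3
8+2+2+2
7+7
…and 22 more, for 34 total.

34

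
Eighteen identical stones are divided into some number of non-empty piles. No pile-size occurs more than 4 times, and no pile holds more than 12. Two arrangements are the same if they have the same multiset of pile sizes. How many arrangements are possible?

244

Counting exhaustively, 244 partitions satisfy the conditions.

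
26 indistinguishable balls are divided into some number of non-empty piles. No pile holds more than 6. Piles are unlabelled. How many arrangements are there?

709

Direct enumeration gives 709 partitions.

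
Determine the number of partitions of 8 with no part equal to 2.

11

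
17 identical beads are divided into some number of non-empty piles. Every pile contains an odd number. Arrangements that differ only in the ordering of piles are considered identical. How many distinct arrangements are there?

38

There are too many to list fully; the first 12 (by largest part) are:
17
1, 1, 15
1, 3, 13
1, 1, 1, 1, 13
1, 5, 11
3, 3, 11
1, 1, 1, 3, 11
1, 1, 1, 1, 1, 1, 11
1, 7, 9
3, 5, 9
1, 1, 1, 5, 9
1, 1, 3, 3, 9
…and 26 more, for 38 total.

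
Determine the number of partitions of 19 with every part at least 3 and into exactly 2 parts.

7

They are:
3+16
4+15
5+14
6+13
7+12
8+11
9+10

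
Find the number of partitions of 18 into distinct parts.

A partial list (first 12 by largest part):
18
1+17
2+16
3+15
1+2+15
4+14
1+3+14
5+13
1+4+13
2+3+13
6+12
1+5+12
…and 34 more, for 46 total.

46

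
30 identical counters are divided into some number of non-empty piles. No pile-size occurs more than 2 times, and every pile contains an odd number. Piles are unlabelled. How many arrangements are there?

There are too many to list fully; the first 12 (by largest part) are:
29, 1
27, 3
25, 5
25, 3, 1, 1
23, 7
23, 5, 1, 1
23, 3, 3, 1
21, 9
21, 7, 1, 1
21, 5, 3, 1
19, 11
19, 9, 1, 1
…and 48 more, for 60 total.

60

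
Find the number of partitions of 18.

385

A full systematic count gives 385.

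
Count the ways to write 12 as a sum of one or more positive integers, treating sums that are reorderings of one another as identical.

77

There are 77 such partitions.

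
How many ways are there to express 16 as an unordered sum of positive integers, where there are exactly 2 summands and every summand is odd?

4

They are:
15, 1
13, 3
11, 5
9, 7
That's 4 in total.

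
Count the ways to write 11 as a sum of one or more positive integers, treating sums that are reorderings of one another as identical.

There are too many to list fully; the first 12 (by largest part) are:
11
10,1
9,2
9,1,1
8,3
8,2,1
8,1,1,1
7,4
7,3,1
7,2,2
7,2,1,1
7,1,1,1,1
…and 44 more, for 56 total.

56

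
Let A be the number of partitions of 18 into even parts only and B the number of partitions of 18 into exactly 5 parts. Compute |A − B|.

27

Partitions of 18 into even parts only: 30.
Partitions of 18 into exactly 5 parts: 57.
|30 − 57| = 27.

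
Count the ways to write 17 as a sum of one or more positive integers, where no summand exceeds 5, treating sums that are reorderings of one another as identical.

119

Systematic enumeration (by largest part, then next-largest, …) yields 119.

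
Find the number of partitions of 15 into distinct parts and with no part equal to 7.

Enumerating:
15
14,1
13,2
12,3
12,2,1
11,4
11,3,1
10,5
10,4,1
10,3,2
9,6
9,5,1
9,4,2
9,3,2,1
8,6,1
8,5,2
8,4,3
8,4,2,1
6,5,4
6,5,3,1
6,4,3,2
5,4,3,2,1
That's 22 in total.

22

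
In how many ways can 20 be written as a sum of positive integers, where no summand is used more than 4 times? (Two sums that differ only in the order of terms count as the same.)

409

Enumerating by decreasing first part gives 409 partitions in all.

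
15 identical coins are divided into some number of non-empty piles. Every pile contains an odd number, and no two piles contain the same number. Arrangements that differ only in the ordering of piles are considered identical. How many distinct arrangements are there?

4

The partitions of 15 that satisfy the conditions:
15
11 + 3 + 1
9 + 5 + 1
7 + 5 + 3
Counting gives 4.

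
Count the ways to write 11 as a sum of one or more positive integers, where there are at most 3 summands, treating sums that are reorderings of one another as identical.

16

The partitions of 11 that satisfy the conditions:
11
1+10
2+9
1+1+9
3+8
1+2+8
4+7
1+3+7
2+2+7
5+6
1+4+6
2+3+6
1+5+5
2+4+5
3+3+5
3+4+4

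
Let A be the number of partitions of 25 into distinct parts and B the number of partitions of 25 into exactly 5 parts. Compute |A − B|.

50

Partitions of 25 into distinct parts: 142.
Partitions of 25 into exactly 5 parts: 192.
|142 − 192| = 50.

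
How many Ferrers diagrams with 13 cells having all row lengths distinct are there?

18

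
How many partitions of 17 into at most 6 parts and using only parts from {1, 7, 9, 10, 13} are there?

4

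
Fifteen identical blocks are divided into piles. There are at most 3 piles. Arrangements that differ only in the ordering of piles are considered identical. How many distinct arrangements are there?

27

A partial list (first 12 by largest part):
15
1 + 14
2 + 13
1 + 1 + 13
3 + 12
1 + 2 + 12
4 + 11
1 + 3 + 11
2 + 2 + 11
5 + 10
1 + 4 + 10
2 + 3 + 10
…and 15 more, for 27 total.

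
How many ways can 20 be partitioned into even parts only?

42

There are too many to list fully; the first 12 (by largest part) are:
20
18 + 2
16 + 4
16 + 2 + 2
14 + 6
14 + 4 + 2
14 + 2 + 2 + 2
12 + 8
12 + 6 + 2
12 + 4 + 4
12 + 4 + 2 + 2
12 + 2 + 2 + 2 + 2
…and 30 more, for 42 total.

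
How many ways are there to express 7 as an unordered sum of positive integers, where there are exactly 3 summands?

They are:
1,1,5
1,2,4
1,3,3
2,2,3
That's 4 in total.

4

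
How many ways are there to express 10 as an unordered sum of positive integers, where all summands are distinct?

10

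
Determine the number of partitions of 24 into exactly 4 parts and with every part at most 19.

106

There are 106 such partitions.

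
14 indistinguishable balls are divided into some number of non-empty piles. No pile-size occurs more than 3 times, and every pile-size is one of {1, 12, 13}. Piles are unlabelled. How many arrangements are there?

2

Listing the qualifying partitions of 14:
1,13
1,1,12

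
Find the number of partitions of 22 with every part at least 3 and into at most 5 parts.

There are too many to list fully; the first 12 (by largest part) are:
22
3+19
4+18
5+17
6+16
3+3+16
7+15
3+4+15
8+14
3+5+14
4+4+14
9+13
…and 55 more, for 67 total.

67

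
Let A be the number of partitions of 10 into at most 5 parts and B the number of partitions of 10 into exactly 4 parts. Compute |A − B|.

21

Partitions of 10 into at most 5 parts: 30.
Partitions of 10 into exactly 4 parts: 9.
|30 − 9| = 21.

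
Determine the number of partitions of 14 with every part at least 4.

7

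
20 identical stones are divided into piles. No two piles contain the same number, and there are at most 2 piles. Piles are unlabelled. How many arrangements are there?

10

Listing the qualifying partitions of 20:
20
19,1
18,2
17,3
16,4
15,5
14,6
13,7
12,8
11,9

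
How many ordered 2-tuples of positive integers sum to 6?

A composition of 6 into 2 positive parts is chosen by placing 1 dividers among the 5 gaps between 6 units: C(5,1) = 5.

5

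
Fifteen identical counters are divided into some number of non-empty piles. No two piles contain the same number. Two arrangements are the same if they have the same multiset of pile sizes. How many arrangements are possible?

27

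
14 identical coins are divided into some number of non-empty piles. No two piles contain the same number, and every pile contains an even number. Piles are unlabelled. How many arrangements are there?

5

The partitions of 14 that satisfy the conditions:
14
12,2
10,4
8,6
8,4,2
That's 5 in total.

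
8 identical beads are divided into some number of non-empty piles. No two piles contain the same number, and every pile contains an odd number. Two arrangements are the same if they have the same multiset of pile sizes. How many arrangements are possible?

2

Listing the qualifying partitions of 8:
7+1
5+3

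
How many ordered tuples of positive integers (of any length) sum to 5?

The number of compositions of n is 2^(n−1); here 2^4 = 16.

16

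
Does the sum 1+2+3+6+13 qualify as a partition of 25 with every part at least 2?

No

The parts sum to 25, and the condition 'every summand is at least 2' is violated.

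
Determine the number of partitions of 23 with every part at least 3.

Counting exhaustively, 88 partitions satisfy the conditions.

88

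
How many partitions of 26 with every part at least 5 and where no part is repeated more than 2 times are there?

A partial list (first 12 by largest part):
26
21,5
20,6
19,7
18,8
17,9
16,10
16,5,5
15,11
15,6,5
14,12
14,7,5
…and 20 more, for 32 total.

32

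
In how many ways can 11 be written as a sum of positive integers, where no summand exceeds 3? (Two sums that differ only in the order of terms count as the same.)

They are:
3+3+3+2
3+3+3+1+1
3+3+2+2+1
3+3+2+1+1+1
3+3+1+1+1+1+1
3+2+2+2+2
3+2+2+2+1+1
3+2+2+1+1+1+1
3+2+1+1+1+1+1+1
3+1+1+1+1+1+1+1+1
2+2+2+2+2+1
2+2+2+2+1+1+1
2+2+2+1+1+1+1+1
2+2+1+1+1+1+1+1+1
2+1+1+1+1+1+1+1+1+1
1+1+1+1+1+1+1+1+1+1+1

16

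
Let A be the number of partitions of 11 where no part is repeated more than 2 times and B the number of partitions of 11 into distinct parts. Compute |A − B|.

15

Partitions of 11 where no part is repeated more than 2 times: 27.
Partitions of 11 into distinct parts: 12.
|27 − 12| = 15.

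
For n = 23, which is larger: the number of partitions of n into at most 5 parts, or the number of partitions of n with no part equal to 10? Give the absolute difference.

863

Partitions of 23 into at most 5 parts: 291.
Partitions of 23 with no part equal to 10: 1154.
|291 − 1154| = 863.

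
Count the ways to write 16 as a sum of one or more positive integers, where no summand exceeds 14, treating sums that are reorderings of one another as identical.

229

A full systematic count gives 229.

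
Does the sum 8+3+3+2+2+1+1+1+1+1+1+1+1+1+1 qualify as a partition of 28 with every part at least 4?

No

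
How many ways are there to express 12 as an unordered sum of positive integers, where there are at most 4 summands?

34

There are too many to list fully; the first 12 (by largest part) are:
12
11,1
10,2
10,1,1
9,3
9,2,1
9,1,1,1
8,4
8,3,1
8,2,2
8,2,1,1
7,5
…and 22 more, for 34 total.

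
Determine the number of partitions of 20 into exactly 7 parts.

82

There are 82 such partitions.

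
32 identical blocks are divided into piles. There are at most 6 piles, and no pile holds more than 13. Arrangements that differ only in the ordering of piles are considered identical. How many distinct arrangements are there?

A full systematic count gives 780.

780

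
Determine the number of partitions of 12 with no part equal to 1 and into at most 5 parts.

They are:
12
10,2
9,3
8,4
8,2,2
7,5
7,3,2
6,6
6,4,2
6,3,3
6,2,2,2
5,5,2
5,4,3
5,3,2,2
4,4,4
4,4,2,2
4,3,3,2
4,2,2,2,2
3,3,3,3
3,3,2,2,2

20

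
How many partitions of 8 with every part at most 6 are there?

Listing the qualifying partitions of 8:
6+2
6+1+1
5+3
5+2+1
5+1+1+1
4+4
4+3+1
4+2+2
4+2+1+1
4+1+1+1+1
3+3+2
3+3+1+1
3+2+2+1
3+2+1+1+1
3+1+1+1+1+1
2+2+2+2
2+2+2+1+1
2+2+1+1+1+1
2+1+1+1+1+1+1
1+1+1+1+1+1+1+1
Counting gives 20.

20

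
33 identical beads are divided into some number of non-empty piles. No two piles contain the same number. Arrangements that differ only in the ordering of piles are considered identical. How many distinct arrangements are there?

Enumerating by decreasing first part gives 448 partitions in all.

448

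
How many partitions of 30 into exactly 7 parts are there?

618

Systematic enumeration (by largest part, then next-largest, …) yields 618.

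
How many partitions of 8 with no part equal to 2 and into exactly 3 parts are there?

The partitions of 8 that satisfy the conditions:
6,1,1
4,3,1
Counting gives 2.

2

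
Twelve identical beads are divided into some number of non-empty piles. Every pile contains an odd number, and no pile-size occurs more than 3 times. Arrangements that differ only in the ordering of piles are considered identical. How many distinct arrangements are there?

Listing the qualifying partitions of 12:
1, 11
3, 9
1, 1, 1, 9
5, 7
1, 1, 3, 7
1, 1, 5, 5
1, 3, 3, 5
1, 1, 1, 3, 3, 3
That's 8 in total.

8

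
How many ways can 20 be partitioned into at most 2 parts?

11

Listing the qualifying partitions of 20:
20
19+1
18+2
17+3
16+4
15+5
14+6
13+7
12+8
11+9
10+10
That's 11 in total.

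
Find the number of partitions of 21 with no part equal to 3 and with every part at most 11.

A full systematic count gives 340.

340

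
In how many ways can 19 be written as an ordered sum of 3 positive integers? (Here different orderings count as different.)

Equivalently, choose which 2 of the 18 gaps become plus signs: C(18,2) = 153.

153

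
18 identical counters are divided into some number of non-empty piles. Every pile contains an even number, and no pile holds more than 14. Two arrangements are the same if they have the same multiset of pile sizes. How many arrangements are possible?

A partial list (first 12 by largest part):
14+4
14+2+2
12+6
12+4+2
12+2+2+2
10+8
10+6+2
10+4+4
10+4+2+2
10+2+2+2+2
8+8+2
8+6+4
…and 16 more, for 28 total.

28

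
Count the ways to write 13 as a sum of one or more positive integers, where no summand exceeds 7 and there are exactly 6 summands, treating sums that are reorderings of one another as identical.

Enumerating:
1+1+1+1+2+7
1+1+1+1+3+6
1+1+1+2+2+6
1+1+1+1+4+5
1+1+1+2+3+5
1+1+2+2+2+5
1+1+1+2+4+4
1+1+1+3+3+4
1+1+2+2+3+4
1+2+2+2+2+4
1+1+2+3+3+3
1+2+2+2+3+3
2+2+2+2+2+3

13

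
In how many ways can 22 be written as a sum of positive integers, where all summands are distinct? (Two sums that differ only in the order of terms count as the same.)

Counting exhaustively, 89 partitions satisfy the conditions.

89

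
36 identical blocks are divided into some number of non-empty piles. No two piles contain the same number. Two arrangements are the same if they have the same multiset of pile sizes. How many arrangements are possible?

Counting exhaustively, 668 partitions satisfy the conditions.

668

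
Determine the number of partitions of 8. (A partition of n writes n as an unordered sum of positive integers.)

22

Listing the qualifying partitions of 8:
8
7 + 1
6 + 2
6 + 1 + 1
5 + 3
5 + 2 + 1
5 + 1 + 1 + 1
4 + 4
4 + 3 + 1
4 + 2 + 2
4 + 2 + 1 + 1
4 + 1 + 1 + 1 + 1
3 + 3 + 2
3 + 3 + 1 + 1
3 + 2 + 2 + 1
3 + 2 + 1 + 1 + 1
3 + 1 + 1 + 1 + 1 + 1
2 + 2 + 2 + 2
2 + 2 + 2 + 1 + 1
2 + 2 + 1 + 1 + 1 + 1
2 + 1 + 1 + 1 + 1 + 1 + 1
1 + 1 + 1 + 1 + 1 + 1 + 1 + 1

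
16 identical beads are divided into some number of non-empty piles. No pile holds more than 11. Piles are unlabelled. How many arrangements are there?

219

Counting exhaustively, 219 partitions satisfy the conditions.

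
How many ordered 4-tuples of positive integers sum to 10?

84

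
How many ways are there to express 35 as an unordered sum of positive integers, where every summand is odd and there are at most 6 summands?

115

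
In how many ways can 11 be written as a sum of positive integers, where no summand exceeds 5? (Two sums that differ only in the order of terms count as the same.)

A partial list (first 12 by largest part):
5 + 5 + 1
5 + 4 + 2
5 + 4 + 1 + 1
5 + 3 + 3
5 + 3 + 2 + 1
5 + 3 + 1 + 1 + 1
5 + 2 + 2 + 2
5 + 2 + 2 + 1 + 1
5 + 2 + 1 + 1 + 1 + 1
5 + 1 + 1 + 1 + 1 + 1 + 1
4 + 4 + 3
4 + 4 + 2 + 1
…and 25 more, for 37 total.

37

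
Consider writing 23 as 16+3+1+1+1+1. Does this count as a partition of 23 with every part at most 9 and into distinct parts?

No

The parts sum to 23, and the condition 'no summand exceeds 9' is violated.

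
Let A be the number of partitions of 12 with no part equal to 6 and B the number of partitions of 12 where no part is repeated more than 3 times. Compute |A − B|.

Partitions of 12 with no part equal to 6: 66.
Partitions of 12 where no part is repeated more than 3 times: 50.
|66 − 50| = 16.

16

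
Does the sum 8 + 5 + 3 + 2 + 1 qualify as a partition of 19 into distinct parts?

Yes

The parts sum to 19, and the condition 'all summands are distinct' holds.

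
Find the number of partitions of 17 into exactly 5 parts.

A partial list (first 12 by largest part):
13, 1, 1, 1, 1
12, 2, 1, 1, 1
11, 3, 1, 1, 1
11, 2, 2, 1, 1
10, 4, 1, 1, 1
10, 3, 2, 1, 1
10, 2, 2, 2, 1
9, 5, 1, 1, 1
9, 4, 2, 1, 1
9, 3, 3, 1, 1
9, 3, 2, 2, 1
9, 2, 2, 2, 2
…and 35 more, for 47 total.

47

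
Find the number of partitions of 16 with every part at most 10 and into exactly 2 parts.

Listing the qualifying partitions of 16:
10 + 6
9 + 7
8 + 8

3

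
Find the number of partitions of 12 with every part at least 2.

The partitions of 12 that satisfy the conditions:
12
2, 10
3, 9
4, 8
2, 2, 8
5, 7
2, 3, 7
6, 6
2, 4, 6
3, 3, 6
2, 2, 2, 6
2, 5, 5
3, 4, 5
2, 2, 3, 5
4, 4, 4
2, 2, 4, 4
2, 3, 3, 4
2, 2, 2, 2, 4
3, 3, 3, 3
2, 2, 2, 3, 3
2, 2, 2, 2, 2, 2
That's 21 in total.

21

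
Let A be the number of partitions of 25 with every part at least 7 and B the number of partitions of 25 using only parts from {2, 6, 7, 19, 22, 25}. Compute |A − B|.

3

Partitions of 25 with every part at least 7: 11.
Partitions of 25 using only parts from {2, 6, 7, 19, 22, 25}: 8.
|11 − 8| = 3.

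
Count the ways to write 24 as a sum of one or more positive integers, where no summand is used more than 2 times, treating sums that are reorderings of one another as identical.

There are 431 such partitions.

431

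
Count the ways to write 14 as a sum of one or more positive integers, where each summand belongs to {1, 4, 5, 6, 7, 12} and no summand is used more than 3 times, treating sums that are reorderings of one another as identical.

They are:
1 + 1 + 12
7 + 7
1 + 6 + 7
1 + 1 + 5 + 7
1 + 1 + 1 + 4 + 7
1 + 1 + 6 + 6
1 + 1 + 1 + 5 + 6
4 + 4 + 6
4 + 5 + 5
1 + 4 + 4 + 5
1 + 1 + 4 + 4 + 4
That's 11 in total.

11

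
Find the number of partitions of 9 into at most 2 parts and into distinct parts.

5

The partitions of 9 that satisfy the conditions:
9
8+1
7+2
6+3
5+4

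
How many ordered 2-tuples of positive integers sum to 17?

Equivalently, choose which 1 of the 16 gaps become plus signs: C(16,1) = 16.

16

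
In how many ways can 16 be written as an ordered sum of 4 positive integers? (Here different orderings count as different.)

455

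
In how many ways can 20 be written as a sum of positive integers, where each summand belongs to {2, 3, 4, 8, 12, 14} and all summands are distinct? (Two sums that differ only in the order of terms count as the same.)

Enumerating:
14,4,2
12,8
That's 2 in total.

2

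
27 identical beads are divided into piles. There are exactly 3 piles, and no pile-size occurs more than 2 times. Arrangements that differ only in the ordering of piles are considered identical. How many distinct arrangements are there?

60

There are too many to list fully; the first 12 (by largest part) are:
25,1,1
24,2,1
23,3,1
23,2,2
22,4,1
22,3,2
21,5,1
21,4,2
21,3,3
20,6,1
20,5,2
20,4,3
…and 48 more, for 60 total.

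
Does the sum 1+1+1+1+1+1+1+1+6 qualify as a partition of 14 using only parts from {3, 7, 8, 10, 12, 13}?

The parts sum to 14, and the condition 'each summand belongs to {3, 7, 8, 10, 12, 13}' is violated.

No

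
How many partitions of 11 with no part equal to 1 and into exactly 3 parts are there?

5

Listing the qualifying partitions of 11:
7,2,2
6,3,2
5,4,2
5,3,3
4,4,3
That's 5 in total.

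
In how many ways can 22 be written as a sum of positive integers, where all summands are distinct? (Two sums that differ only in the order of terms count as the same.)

Enumerating by decreasing first part gives 89 partitions in all.

89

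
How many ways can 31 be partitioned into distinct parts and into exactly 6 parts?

There are too many to list fully; the first 12 (by largest part) are:
16,5,4,3,2,1
15,6,4,3,2,1
14,7,4,3,2,1
14,6,5,3,2,1
13,8,4,3,2,1
13,7,5,3,2,1
13,6,5,4,2,1
12,9,4,3,2,1
12,8,5,3,2,1
12,7,6,3,2,1
12,7,5,4,2,1
12,6,5,4,3,1
…and 23 more, for 35 total.

35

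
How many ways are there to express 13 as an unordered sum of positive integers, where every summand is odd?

Listing the qualifying partitions of 13:
13
11+1+1
9+3+1
9+1+1+1+1
7+5+1
7+3+3
7+3+1+1+1
7+1+1+1+1+1+1
5+5+3
5+5+1+1+1
5+3+3+1+1
5+3+1+1+1+1+1
5+1+1+1+1+1+1+1+1
3+3+3+3+1
3+3+3+1+1+1+1
3+3+1+1+1+1+1+1+1
3+1+1+1+1+1+1+1+1+1+1
1+1+1+1+1+1+1+1+1+1+1+1+1
That's 18 in total.

18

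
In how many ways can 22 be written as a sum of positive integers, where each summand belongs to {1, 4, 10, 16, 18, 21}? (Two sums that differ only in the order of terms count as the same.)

They are:
21, 1
18, 4
18, 1, 1, 1, 1
16, 4, 1, 1
16, 1, 1, 1, 1, 1, 1
10, 10, 1, 1
10, 4, 4, 4
10, 4, 4, 1, 1, 1, 1
10, 4, 1, 1, 1, 1, 1, 1, 1, 1
10, 1, 1, 1, 1, 1, 1, 1, 1, 1, 1, 1, 1
4, 4, 4, 4, 4, 1, 1
4, 4, 4, 4, 1, 1, 1, 1, 1, 1
4, 4, 4, 1, 1, 1, 1, 1, 1, 1, 1, 1, 1
4, 4, 1, 1, 1, 1, 1, 1, 1, 1, 1, 1, 1, 1, 1, 1
4, 1, 1, 1, 1, 1, 1, 1, 1, 1, 1, 1, 1, 1, 1, 1, 1, 1, 1
1, 1, 1, 1, 1, 1, 1, 1, 1, 1, 1, 1, 1, 1, 1, 1, 1, 1, 1, 1, 1, 1

16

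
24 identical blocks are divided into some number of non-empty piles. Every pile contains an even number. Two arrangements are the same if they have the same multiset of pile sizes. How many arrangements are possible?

77

Systematic enumeration (by largest part, then next-largest, …) yields 77.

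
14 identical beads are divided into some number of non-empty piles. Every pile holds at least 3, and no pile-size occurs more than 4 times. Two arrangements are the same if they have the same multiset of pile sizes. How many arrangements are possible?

13

Listing the qualifying partitions of 14:
14
3, 11
4, 10
5, 9
6, 8
3, 3, 8
7, 7
3, 4, 7
3, 5, 6
4, 4, 6
4, 5, 5
3, 3, 3, 5
3, 3, 4, 4
Counting gives 13.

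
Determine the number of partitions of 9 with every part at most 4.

18

They are:
4+4+1
4+3+2
4+3+1+1
4+2+2+1
4+2+1+1+1
4+1+1+1+1+1
3+3+3
3+3+2+1
3+3+1+1+1
3+2+2+2
3+2+2+1+1
3+2+1+1+1+1
3+1+1+1+1+1+1
2+2+2+2+1
2+2+2+1+1+1
2+2+1+1+1+1+1
2+1+1+1+1+1+1+1
1+1+1+1+1+1+1+1+1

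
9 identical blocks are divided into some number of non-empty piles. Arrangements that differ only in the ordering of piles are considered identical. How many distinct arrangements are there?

30

There are too many to list fully; the first 12 (by largest part) are:
9
8 + 1
7 + 2
7 + 1 + 1
6 + 3
6 + 2 + 1
6 + 1 + 1 + 1
5 + 4
5 + 3 + 1
5 + 2 + 2
5 + 2 + 1 + 1
5 + 1 + 1 + 1 + 1
…and 18 more, for 30 total.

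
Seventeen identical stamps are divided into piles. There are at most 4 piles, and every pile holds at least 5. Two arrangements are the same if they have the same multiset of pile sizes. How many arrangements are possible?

Listing the qualifying partitions of 17:
17
12 + 5
11 + 6
10 + 7
9 + 8
7 + 5 + 5
6 + 6 + 5

7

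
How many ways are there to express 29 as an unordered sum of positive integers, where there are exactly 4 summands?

Direct enumeration gives 185 partitions.

185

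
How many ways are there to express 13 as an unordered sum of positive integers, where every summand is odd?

18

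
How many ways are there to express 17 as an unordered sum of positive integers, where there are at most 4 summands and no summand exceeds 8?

31

A partial list (first 12 by largest part):
8,8,1
8,7,2
8,7,1,1
8,6,3
8,6,2,1
8,5,4
8,5,3,1
8,5,2,2
8,4,4,1
8,4,3,2
8,3,3,3
7,7,3
…and 19 more, for 31 total.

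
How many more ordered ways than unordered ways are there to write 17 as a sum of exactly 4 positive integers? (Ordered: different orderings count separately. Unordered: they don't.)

521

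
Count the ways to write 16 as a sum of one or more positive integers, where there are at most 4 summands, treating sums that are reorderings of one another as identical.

A partial list (first 12 by largest part):
16
1,15
2,14
1,1,14
3,13
1,2,13
1,1,1,13
4,12
1,3,12
2,2,12
1,1,2,12
5,11
…and 52 more, for 64 total.

64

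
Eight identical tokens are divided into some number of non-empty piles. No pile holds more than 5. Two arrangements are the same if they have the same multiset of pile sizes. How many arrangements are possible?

They are:
5, 3
5, 2, 1
5, 1, 1, 1
4, 4
4, 3, 1
4, 2, 2
4, 2, 1, 1
4, 1, 1, 1, 1
3, 3, 2
3, 3, 1, 1
3, 2, 2, 1
3, 2, 1, 1, 1
3, 1, 1, 1, 1, 1
2, 2, 2, 2
2, 2, 2, 1, 1
2, 2, 1, 1, 1, 1
2, 1, 1, 1, 1, 1, 1
1, 1, 1, 1, 1, 1, 1, 1

18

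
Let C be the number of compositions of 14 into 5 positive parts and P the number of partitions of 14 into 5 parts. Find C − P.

Ordered (compositions into 5 parts): C(13,4) = 715.
Partitions of 14 into exactly 5 parts: 23.
Difference: 715 − 23 = 692.

692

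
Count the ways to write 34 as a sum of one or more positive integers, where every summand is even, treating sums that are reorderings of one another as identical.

297

A full systematic count gives 297.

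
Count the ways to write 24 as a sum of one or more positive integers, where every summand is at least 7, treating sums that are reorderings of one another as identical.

10

The partitions of 24 that satisfy the conditions:
24
17+7
16+8
15+9
14+10
13+11
12+12
10+7+7
9+8+7
8+8+8
That's 10 in total.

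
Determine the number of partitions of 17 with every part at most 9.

252

Direct enumeration gives 252 partitions.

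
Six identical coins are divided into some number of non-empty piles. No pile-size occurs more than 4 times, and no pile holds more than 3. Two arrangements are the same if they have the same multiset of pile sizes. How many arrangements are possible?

6

They are:
3 + 3
3 + 2 + 1
3 + 1 + 1 + 1
2 + 2 + 2
2 + 2 + 1 + 1
2 + 1 + 1 + 1 + 1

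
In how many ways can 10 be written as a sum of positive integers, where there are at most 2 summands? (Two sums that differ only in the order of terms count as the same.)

6

The partitions of 10 that satisfy the conditions:
10
9+1
8+2
7+3
6+4
5+5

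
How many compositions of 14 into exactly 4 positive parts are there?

286

A composition of 14 into 4 positive parts is chosen by placing 3 dividers among the 13 gaps between 14 units: C(13,3) = 286.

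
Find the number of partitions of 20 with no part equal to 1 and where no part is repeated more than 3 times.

There are 107 such partitions.

107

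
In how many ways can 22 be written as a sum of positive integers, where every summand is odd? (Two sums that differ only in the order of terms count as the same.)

A full systematic count gives 89.

89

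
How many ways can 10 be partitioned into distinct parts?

10

They are:
10
9 + 1
8 + 2
7 + 3
7 + 2 + 1
6 + 4
6 + 3 + 1
5 + 4 + 1
5 + 3 + 2
4 + 3 + 2 + 1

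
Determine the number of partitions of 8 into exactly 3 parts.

5

Enumerating:
6 + 1 + 1
5 + 2 + 1
4 + 3 + 1
4 + 2 + 2
3 + 3 + 2
Counting gives 5.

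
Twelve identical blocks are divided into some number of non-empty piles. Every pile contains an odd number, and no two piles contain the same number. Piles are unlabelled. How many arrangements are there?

The partitions of 12 that satisfy the conditions:
11+1
9+3
7+5

3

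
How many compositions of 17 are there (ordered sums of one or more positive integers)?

65536

There are 16 gaps and each independently is a cut or not, giving 2^16 = 65536.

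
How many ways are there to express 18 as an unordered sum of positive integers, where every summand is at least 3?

33

A partial list (first 12 by largest part):
18
3,15
4,14
5,13
6,12
3,3,12
7,11
3,4,11
8,10
3,5,10
4,4,10
9,9
…and 21 more, for 33 total.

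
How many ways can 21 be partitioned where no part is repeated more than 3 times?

395

There are 395 such partitions.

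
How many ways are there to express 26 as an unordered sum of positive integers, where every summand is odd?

Systematic enumeration (by largest part, then next-largest, …) yields 165.

165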